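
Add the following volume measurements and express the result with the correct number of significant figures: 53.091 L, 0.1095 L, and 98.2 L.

151.4 L

53.091 L + 0.1095 L + 98.2 L = 151.4005 L.
Addition/subtraction keeps the fewest decimal places: 53.091 → 3 decimal places, 0.1095 → 4 decimal places, 98.2 → 1 decimal place; limit is 1.
Rounded to 1 decimal place: 151.4 L.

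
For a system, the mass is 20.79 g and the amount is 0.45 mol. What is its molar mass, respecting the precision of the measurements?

46 g/mol

molar mass = 20.79 g ÷ 0.45 mol = 46.2 g/mol.
20.79 has 4 significant figures; 0.45 has 2.
Division/multiplication keeps the fewest: 2 significant figures.
Rounded: 46 g/mol.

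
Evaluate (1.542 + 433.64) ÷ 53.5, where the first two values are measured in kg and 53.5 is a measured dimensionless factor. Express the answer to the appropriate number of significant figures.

8.13 kg

1.542 kg + 433.64 kg = 435.182 kg; the sum is limited to 2 decimal places (5 s.f.).
Carrying full precision, 435.182 ÷ 53.5 = 8.13424299065… kg; 53.5 has 3 s.f., so the result keeps min(5, 3) = 3 s.f.
Rounded to 3 significant figures: 8.13 kg.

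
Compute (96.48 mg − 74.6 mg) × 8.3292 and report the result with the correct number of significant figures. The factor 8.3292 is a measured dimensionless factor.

1.82 × 10² mg

96.48 mg − 74.6 mg = 21.88 mg; the difference is limited to 1 decimal place (3 s.f.).
Carrying full precision, 21.88 × 8.3292 = 182.242896 mg; 8.3292 has 5 s.f., so the result keeps min(3, 5) = 3 s.f.
Rounded to 3 significant figures: 1.82 × 10² mg.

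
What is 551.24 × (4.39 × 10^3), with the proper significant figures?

2.42 × 10^6

551.24 × (4.39 × 10^3) = 2419943.6
Multiplication/division keeps the fewest significant figures: 551.24 → 5 s.f., 4.39 × 10^3 → 3 s.f.; limit is 3.
Rounded to 3 significant figures: 2.42 × 10^6.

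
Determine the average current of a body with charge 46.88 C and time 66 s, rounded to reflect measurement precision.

average current = 46.88 C ÷ 66 s = 0.710303030303… A.
46.88 has 4 significant figures; 66 has 2.
Division/multiplication keeps the fewest: 2 significant figures.
Rounded: 0.71 A.

0.71 A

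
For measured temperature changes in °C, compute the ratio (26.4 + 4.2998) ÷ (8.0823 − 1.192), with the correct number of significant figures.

4.46

26.4 + 4.2998 = 30.6998, limited to 1 d.p. → 3 s.f.; 8.0823 − 1.192 = 6.8903, limited to 3 d.p. → 4 s.f.
Carrying full precision, 30.6998 ÷ 6.8903 = 4.45550991974…; keep min(3, 4) = 3 s.f.
Rounded to 3 significant figures: 4.46.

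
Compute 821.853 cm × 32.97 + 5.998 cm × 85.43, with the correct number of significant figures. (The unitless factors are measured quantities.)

2.761 × 10⁴ cm

821.853 × 32.97 = 27096.49341 → 2.710 × 10⁴ cm (4 s.f., last digit at the 10^1 place).
5.998 × 85.43 = 512.40914 → 512.4 cm (4 s.f., last digit at the 10^-1 place).
Sum: 27608.90255 cm; keep the coarser place, 10^1.
Result: 2.761 × 10⁴ cm.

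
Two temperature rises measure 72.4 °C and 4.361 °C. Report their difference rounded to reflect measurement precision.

72.4 °C − 4.361 °C = 68.039 °C.
Addition/subtraction keeps the fewest decimal places: 72.4 → 1 decimal place, 4.361 → 3 decimal places; limit is 1.
Rounded to 1 decimal place: 68.0 °C.

68.0 °C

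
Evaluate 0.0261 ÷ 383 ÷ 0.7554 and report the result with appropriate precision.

9.02 × 10^-5

0.0261 ÷ 383 ÷ 0.7554 = 0.0000902120917384…
Multiplication/division keeps the fewest significant figures: 0.0261 → 3 s.f., 383 → 3 s.f., 0.7554 → 4 s.f.; limit is 3.
Rounded to 3 significant figures: 9.02 × 10^-5.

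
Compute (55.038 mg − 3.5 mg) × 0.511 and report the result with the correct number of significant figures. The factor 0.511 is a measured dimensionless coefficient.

26.3 mg

55.038 mg − 3.5 mg = 51.538 mg; the difference is limited to 1 decimal place (3 s.f.).
Carrying full precision, 51.538 × 0.511 = 26.335918 mg; 0.511 has 3 s.f., so the result keeps min(3, 3) = 3 s.f.
Rounded to 3 significant figures: 26.3 mg.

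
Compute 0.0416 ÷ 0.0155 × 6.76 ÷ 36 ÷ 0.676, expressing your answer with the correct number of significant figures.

0.75

0.0416 ÷ 0.0155 × 6.76 ÷ 36 ÷ 0.676 = 0.745519713262…
Multiplication/division keeps the fewest significant figures: 0.0416 → 3 s.f., 0.0155 → 3 s.f., 6.76 → 3 s.f., 36 → 2 s.f., 0.676 → 3 s.f.; limit is 2.
Rounded to 2 significant figures: 0.75.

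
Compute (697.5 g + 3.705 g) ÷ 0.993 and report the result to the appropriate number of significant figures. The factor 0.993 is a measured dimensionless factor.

697.5 g + 3.705 g = 701.205 g; the sum is limited to 1 decimal place (4 s.f.).
Carrying full precision, 701.205 ÷ 0.993 = 706.148036254… g; 0.993 has 3 s.f., so the result keeps min(4, 3) = 3 s.f.
Rounded to 3 significant figures: 706 g.

706 g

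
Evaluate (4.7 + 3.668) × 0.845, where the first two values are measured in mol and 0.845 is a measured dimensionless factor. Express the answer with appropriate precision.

4.7 mol + 3.668 mol = 8.368 mol; the sum is limited to 1 decimal place (2 s.f.).
Carrying full precision, 8.368 × 0.845 = 7.07096 mol; 0.845 has 3 s.f., so the result keeps min(2, 3) = 2 s.f.
Rounded to 2 significant figures: 7.1 mol.

7.1 mol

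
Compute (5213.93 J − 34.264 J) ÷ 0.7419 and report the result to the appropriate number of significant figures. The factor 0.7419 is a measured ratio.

6982 J

5213.93 J − 34.264 J = 5179.666 J; the difference is limited to 2 decimal places (6 s.f.).
Carrying full precision, 5179.666 ÷ 0.7419 = 6981.62286022… J; 0.7419 has 4 s.f., so the result keeps min(6, 4) = 4 s.f.
Rounded to 4 significant figures: 6982 J.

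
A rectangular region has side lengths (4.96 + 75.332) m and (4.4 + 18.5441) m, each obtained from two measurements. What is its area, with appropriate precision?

4.96 + 75.332 = 80.292, limited to 2 d.p. → 4 s.f.; 4.4 + 18.5441 = 22.9441, limited to 1 d.p. → 3 s.f.
Carrying full precision, 80.292 × 22.9441 = 1842.2276772; keep min(4, 3) = 3 s.f.
Rounded to 3 significant figures: 1.84 × 10³ m².

1.84 × 10³ m²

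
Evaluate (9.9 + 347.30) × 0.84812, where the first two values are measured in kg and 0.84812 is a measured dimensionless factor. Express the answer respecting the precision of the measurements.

9.9 kg + 347.30 kg = 357.20 kg; the sum is limited to 1 decimal place (4 s.f.).
Carrying full precision, 357.20 × 0.84812 = 302.948464 kg; 0.84812 has 5 s.f., so the result keeps min(4, 5) = 4 s.f.
Rounded to 4 significant figures: 302.9 kg.

302.9 kg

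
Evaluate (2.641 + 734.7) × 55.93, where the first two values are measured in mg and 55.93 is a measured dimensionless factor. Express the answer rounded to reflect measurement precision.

2.641 mg + 734.7 mg = 737.341 mg; the sum is limited to 1 decimal place (4 s.f.).
Carrying full precision, 737.341 × 55.93 = 41239.48213 mg; 55.93 has 4 s.f., so the result keeps min(4, 4) = 4 s.f.
Rounded to 4 significant figures: 4.124 × 10^4 mg.

4.124 × 10^4 mg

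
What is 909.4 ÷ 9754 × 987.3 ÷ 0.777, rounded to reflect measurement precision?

909.4 ÷ 9754 × 987.3 ÷ 0.777 = 118.467798183…
Multiplication/division keeps the fewest significant figures: 909.4 → 4 s.f., 9754 → 4 s.f., 987.3 → 4 s.f., 0.777 → 3 s.f.; limit is 3.
Rounded to 3 significant figures: 118.

118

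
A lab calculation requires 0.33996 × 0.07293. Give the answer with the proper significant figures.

0.02479

0.33996 × 0.07293 = 0.0247932828
Multiplication/division keeps the fewest significant figures: 0.33996 → 5 s.f., 0.07293 → 4 s.f.; limit is 4.
Rounded to 4 significant figures: 0.02479.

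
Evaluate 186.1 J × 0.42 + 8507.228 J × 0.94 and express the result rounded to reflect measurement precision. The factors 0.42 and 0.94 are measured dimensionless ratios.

186.1 × 0.42 = 78.162 → 78 J (2 s.f., last digit at the 10^0 place).
8507.228 × 0.94 = 7996.79432 → 8.0 × 10^3 J (2 s.f., last digit at the 10^2 place).
Sum: 8074.95632 J; keep the coarser place, 10^2.
Result: 8.1 × 10^3 J.

8.1 × 10^3 J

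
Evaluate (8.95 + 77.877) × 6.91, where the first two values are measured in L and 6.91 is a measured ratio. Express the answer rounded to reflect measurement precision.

600. L

8.95 L + 77.877 L = 86.827 L; the sum is limited to 2 decimal places (4 s.f.).
Carrying full precision, 86.827 × 6.91 = 599.97457 L; 6.91 has 3 s.f., so the result keeps min(4, 3) = 3 s.f.
Rounded to 3 significant figures: 600. L.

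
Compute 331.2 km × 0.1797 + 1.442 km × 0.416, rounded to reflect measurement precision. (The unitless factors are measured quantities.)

331.2 × 0.1797 = 59.51664 → 59.52 km (4 s.f., last digit at the 10^-2 place).
1.442 × 0.416 = 0.599872 → 0.600 km (3 s.f., last digit at the 10^-3 place).
Sum: 60.116512 km; keep the coarser place, 10^-2.
Result: 60.12 km.

60.12 km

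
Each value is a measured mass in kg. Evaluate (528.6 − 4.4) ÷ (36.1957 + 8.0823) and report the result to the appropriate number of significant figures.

11.84

528.6 − 4.4 = 524.2, limited to 1 d.p. → 4 s.f.; 36.1957 + 8.0823 = 44.2780, limited to 4 d.p. → 6 s.f.
Carrying full precision, 524.2 ÷ 44.2780 = 11.8388364425…; keep min(4, 6) = 4 s.f.
Rounded to 4 significant figures: 11.84.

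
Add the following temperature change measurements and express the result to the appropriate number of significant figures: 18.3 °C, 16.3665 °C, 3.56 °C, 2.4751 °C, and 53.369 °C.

94.1 °C

18.3 °C + 16.3665 °C + 3.56 °C + 2.4751 °C + 53.369 °C = 94.0706 °C.
Addition/subtraction keeps the fewest decimal places: 18.3 → 1 decimal place, 16.3665 → 4 decimal places, 3.56 → 2 decimal places, 2.4751 → 4 decimal places, 53.369 → 3 decimal places; limit is 1.
Rounded to 1 decimal place: 94.1 °C.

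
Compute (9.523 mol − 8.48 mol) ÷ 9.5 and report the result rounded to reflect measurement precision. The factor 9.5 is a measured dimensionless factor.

9.523 mol − 8.48 mol = 1.043 mol; the difference is limited to 2 decimal places (3 s.f.).
Carrying full precision, 1.043 ÷ 9.5 = 0.109789473684… mol; 9.5 has 2 s.f., so the result keeps min(3, 2) = 2 s.f.
Rounded to 2 significant figures: 0.11 mol.

0.11 mol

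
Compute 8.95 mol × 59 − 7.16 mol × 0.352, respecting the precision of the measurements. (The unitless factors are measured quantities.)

5.3 × 10^2 mol

8.95 × 59 = 528.05 → 5.3 × 10^2 mol (2 s.f., last digit at the 10^1 place).
7.16 × 0.352 = 2.52032 → 2.52 mol (3 s.f., last digit at the 10^-2 place).
Difference: 525.52968 mol; keep the coarser place, 10^1.
Result: 5.3 × 10^2 mol.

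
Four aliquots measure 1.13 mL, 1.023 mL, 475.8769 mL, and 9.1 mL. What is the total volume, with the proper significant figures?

487.1 mL

1.13 mL + 1.023 mL + 475.8769 mL + 9.1 mL = 487.1299 mL.
Addition/subtraction keeps the fewest decimal places: 1.13 → 2 decimal places, 1.023 → 3 decimal places, 475.8769 → 4 decimal places, 9.1 → 1 decimal place; limit is 1.
Rounded to 1 decimal place: 487.1 mL.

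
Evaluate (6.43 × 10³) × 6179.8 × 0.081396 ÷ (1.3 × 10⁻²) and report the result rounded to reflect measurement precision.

2.5 × 10⁸

(6.43 × 10³) × 6179.8 × 0.081396 ÷ (1.3 × 10⁻²) = 248796979.626…
Multiplication/division keeps the fewest significant figures: 6.43 × 10³ → 3 s.f., 6179.8 → 5 s.f., 0.081396 → 5 s.f., 1.3 × 10⁻² → 2 s.f.; limit is 2.
Rounded to 2 significant figures: 2.5 × 10⁸.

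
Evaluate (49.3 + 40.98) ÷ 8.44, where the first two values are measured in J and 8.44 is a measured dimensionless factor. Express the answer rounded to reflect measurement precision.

10.7 J

49.3 J + 40.98 J = 90.28 J; the sum is limited to 1 decimal place (3 s.f.).
Carrying full precision, 90.28 ÷ 8.44 = 10.6966824645… J; 8.44 has 3 s.f., so the result keeps min(3, 3) = 3 s.f.
Rounded to 3 significant figures: 10.7 J.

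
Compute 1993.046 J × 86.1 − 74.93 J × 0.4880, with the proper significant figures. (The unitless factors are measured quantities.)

1.72 × 10⁵ J

1993.046 × 86.1 = 171601.2606 → 1.72 × 10⁵ J (3 s.f., last digit at the 10^3 place).
74.93 × 0.4880 = 36.56584 → 36.57 J (4 s.f., last digit at the 10^-2 place).
Difference: 171564.69476 J; keep the coarser place, 10^3.
Result: 1.72 × 10⁵ J.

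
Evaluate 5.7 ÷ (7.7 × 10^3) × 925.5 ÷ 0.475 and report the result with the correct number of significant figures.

5.7 ÷ (7.7 × 10^3) × 925.5 ÷ 0.475 = 1.44233766234…
Multiplication/division keeps the fewest significant figures: 5.7 → 2 s.f., 7.7 × 10^3 → 2 s.f., 925.5 → 4 s.f., 0.475 → 3 s.f.; limit is 2.
Rounded to 2 significant figures: 1.4.

1.4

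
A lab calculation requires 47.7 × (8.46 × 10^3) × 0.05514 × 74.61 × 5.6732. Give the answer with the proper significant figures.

9.42 × 10^6

47.7 × (8.46 × 10^3) × 0.05514 × 74.61 × 5.6732 = 9418476.05656…
Multiplication/division keeps the fewest significant figures: 47.7 → 3 s.f., 8.46 × 10^3 → 3 s.f., 0.05514 → 4 s.f., 74.61 → 4 s.f., 5.6732 → 5 s.f.; limit is 3.
Rounded to 3 significant figures: 9.42 × 10^6.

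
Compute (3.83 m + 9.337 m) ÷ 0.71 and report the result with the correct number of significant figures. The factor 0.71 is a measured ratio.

19 m

3.83 m + 9.337 m = 13.167 m; the sum is limited to 2 decimal places (4 s.f.).
Carrying full precision, 13.167 ÷ 0.71 = 18.5450704225… m; 0.71 has 2 s.f., so the result keeps min(4, 2) = 2 s.f.
Rounded to 2 significant figures: 19 m.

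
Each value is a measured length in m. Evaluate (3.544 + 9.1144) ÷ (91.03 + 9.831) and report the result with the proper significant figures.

3.544 + 9.1144 = 12.6584, limited to 3 d.p. → 5 s.f.; 91.03 + 9.831 = 100.861, limited to 2 d.p. → 5 s.f.
Carrying full precision, 12.6584 ÷ 100.861 = 0.125503415592…; keep min(5, 5) = 5 s.f.
Rounded to 5 significant figures: 0.12550.

0.12550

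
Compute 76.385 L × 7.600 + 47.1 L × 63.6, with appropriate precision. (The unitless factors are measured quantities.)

76.385 × 7.600 = 580.526 → 580.5 L (4 s.f., last digit at the 10^-1 place).
47.1 × 63.6 = 2995.56 → 3.00 × 10^3 L (3 s.f., last digit at the 10^1 place).
Sum: 3576.086 L; keep the coarser place, 10^1.
Result: 3.58 × 10^3 L.

3.58 × 10^3 L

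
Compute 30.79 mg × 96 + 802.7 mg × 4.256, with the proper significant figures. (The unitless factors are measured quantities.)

30.79 × 96 = 2955.84 → 3.0 × 10³ mg (2 s.f., last digit at the 10^2 place).
802.7 × 4.256 = 3416.2912 → 3.416 × 10³ mg (4 s.f., last digit at the 10^0 place).
Sum: 6372.1312 mg; keep the coarser place, 10^2.
Result: 6.4 × 10³ mg.

6.4 × 10³ mg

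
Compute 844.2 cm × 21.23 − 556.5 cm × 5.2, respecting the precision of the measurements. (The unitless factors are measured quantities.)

844.2 × 21.23 = 17922.366 → 1.792 × 10^4 cm (4 s.f., last digit at the 10^1 place).
556.5 × 5.2 = 2893.8 → 2.9 × 10^3 cm (2 s.f., last digit at the 10^2 place).
Difference: 15028.566 cm; keep the coarser place, 10^2.
Result: 1.50 × 10^4 cm.

1.50 × 10^4 cm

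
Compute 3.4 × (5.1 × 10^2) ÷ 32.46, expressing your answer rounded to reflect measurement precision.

53

3.4 × (5.1 × 10^2) ÷ 32.46 = 53.4195933457…
Multiplication/division keeps the fewest significant figures: 3.4 → 2 s.f., 5.1 × 10^2 → 2 s.f., 32.46 → 4 s.f.; limit is 2.
Rounded to 2 significant figures: 53.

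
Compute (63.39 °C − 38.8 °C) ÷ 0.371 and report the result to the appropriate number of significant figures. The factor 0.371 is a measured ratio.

63.39 °C − 38.8 °C = 24.59 °C; the difference is limited to 1 decimal place (3 s.f.).
Carrying full precision, 24.59 ÷ 0.371 = 66.2803234501… °C; 0.371 has 3 s.f., so the result keeps min(3, 3) = 3 s.f.
Rounded to 3 significant figures: 66.3 °C.

66.3 °C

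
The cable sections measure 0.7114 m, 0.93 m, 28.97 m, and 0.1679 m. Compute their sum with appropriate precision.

30.78 m

0.7114 m + 0.93 m + 28.97 m + 0.1679 m = 30.7793 m.
Addition/subtraction keeps the fewest decimal places: 0.7114 → 4 decimal places, 0.93 → 2 decimal places, 28.97 → 2 decimal places, 0.1679 → 4 decimal places; limit is 2.
Rounded to 2 decimal places: 30.78 m.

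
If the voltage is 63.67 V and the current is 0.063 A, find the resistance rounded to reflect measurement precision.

resistance = 63.67 V ÷ 0.063 A = 1010.63492063… Ω.
63.67 has 4 significant figures; 0.063 has 2.
Division/multiplication keeps the fewest: 2 significant figures.
Rounded: 1.0 × 10³ Ω.

1.0 × 10³ Ω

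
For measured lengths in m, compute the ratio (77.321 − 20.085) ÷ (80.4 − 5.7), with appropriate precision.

77.321 − 20.085 = 57.236, limited to 3 d.p. → 5 s.f.; 80.4 − 5.7 = 74.7, limited to 1 d.p. → 3 s.f.
Carrying full precision, 57.236 ÷ 74.7 = 0.766211512718…; keep min(5, 3) = 3 s.f.
Rounded to 3 significant figures: 0.766.

0.766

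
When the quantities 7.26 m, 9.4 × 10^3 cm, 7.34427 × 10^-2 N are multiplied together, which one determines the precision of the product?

7.26 m → 3 s.f.; 9.4 × 10^3 cm → 2 s.f.; 7.34427 × 10^-2 N → 6 s.f.
The fewest is 2 significant figures, from 9.4 × 10^3 cm.

9.4 × 10^3 cm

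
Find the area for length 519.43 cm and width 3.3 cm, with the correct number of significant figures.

1.7 × 10³ cm²

area = 519.43 cm × 3.3 cm = 1714.119 cm².
519.43 has 5 significant figures; 3.3 has 2.
Division/multiplication keeps the fewest: 2 significant figures.
Rounded: 1.7 × 10³ cm².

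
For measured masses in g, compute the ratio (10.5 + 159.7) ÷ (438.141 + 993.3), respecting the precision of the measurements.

0.1189

10.5 + 159.7 = 170.2, limited to 1 d.p. → 4 s.f.; 438.141 + 993.3 = 1431.441, limited to 1 d.p. → 5 s.f.
Carrying full precision, 170.2 ÷ 1431.441 = 0.118901163233…; keep min(4, 5) = 4 s.f.
Rounded to 4 significant figures: 0.1189.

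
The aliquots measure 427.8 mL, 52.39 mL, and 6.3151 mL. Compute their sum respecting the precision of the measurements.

427.8 mL + 52.39 mL + 6.3151 mL = 486.5051 mL.
Addition/subtraction keeps the fewest decimal places: 427.8 → 1 decimal place, 52.39 → 2 decimal places, 6.3151 → 4 decimal places; limit is 1.
Rounded to 1 decimal place: 486.5 mL.

486.5 mL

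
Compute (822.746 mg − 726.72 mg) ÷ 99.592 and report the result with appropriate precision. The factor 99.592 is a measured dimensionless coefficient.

0.9642 mg

822.746 mg − 726.72 mg = 96.026 mg; the difference is limited to 2 decimal places (4 s.f.).
Carrying full precision, 96.026 ÷ 99.592 = 0.964193911158… mg; 99.592 has 5 s.f., so the result keeps min(4, 5) = 4 s.f.
Rounded to 4 significant figures: 0.9642 mg.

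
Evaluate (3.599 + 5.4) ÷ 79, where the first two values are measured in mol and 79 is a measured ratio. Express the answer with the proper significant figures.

0.11 mol

3.599 mol + 5.4 mol = 8.999 mol; the sum is limited to 1 decimal place (2 s.f.).
Carrying full precision, 8.999 ÷ 79 = 0.113911392405… mol; 79 has 2 s.f., so the result keeps min(2, 2) = 2 s.f.
Rounded to 2 significant figures: 0.11 mol.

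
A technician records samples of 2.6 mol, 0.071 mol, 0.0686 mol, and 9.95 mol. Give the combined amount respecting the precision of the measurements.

2.6 mol + 0.071 mol + 0.0686 mol + 9.95 mol = 12.6896 mol.
Addition/subtraction keeps the fewest decimal places: 2.6 → 1 decimal place, 0.071 → 3 decimal places, 0.0686 → 4 decimal places, 9.95 → 2 decimal places; limit is 1.
Rounded to 1 decimal place: 12.7 mol.

12.7 mol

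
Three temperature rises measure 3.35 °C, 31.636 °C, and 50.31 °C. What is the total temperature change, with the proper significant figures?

3.35 °C + 31.636 °C + 50.31 °C = 85.296 °C.
Addition/subtraction keeps the fewest decimal places: 3.35 → 2 decimal places, 31.636 → 3 decimal places, 50.31 → 2 decimal places; limit is 2.
Rounded to 2 decimal places: 85.30 °C.

85.30 °C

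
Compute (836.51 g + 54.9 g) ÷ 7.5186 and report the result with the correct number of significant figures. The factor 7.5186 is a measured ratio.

836.51 g + 54.9 g = 891.41 g; the sum is limited to 1 decimal place (4 s.f.).
Carrying full precision, 891.41 ÷ 7.5186 = 118.560636289… g; 7.5186 has 5 s.f., so the result keeps min(4, 5) = 4 s.f.
Rounded to 4 significant figures: 118.6 g.

118.6 g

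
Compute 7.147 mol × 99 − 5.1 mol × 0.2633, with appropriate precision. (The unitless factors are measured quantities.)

7.1 × 10² mol

7.147 × 99 = 707.553 → 7.1 × 10² mol (2 s.f., last digit at the 10^1 place).
5.1 × 0.2633 = 1.34283 → 1.3 mol (2 s.f., last digit at the 10^-1 place).
Difference: 706.21017 mol; keep the coarser place, 10^1.
Result: 7.1 × 10² mol.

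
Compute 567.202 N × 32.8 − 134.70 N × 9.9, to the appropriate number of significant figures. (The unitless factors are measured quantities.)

567.202 × 32.8 = 18604.2256 → 1.86 × 10⁴ N (3 s.f., last digit at the 10^2 place).
134.70 × 9.9 = 1333.53 → 1.3 × 10³ N (2 s.f., last digit at the 10^2 place).
Difference: 17270.6956 N; keep the coarser place, 10^2.
Result: 1.73 × 10⁴ N.

1.73 × 10⁴ N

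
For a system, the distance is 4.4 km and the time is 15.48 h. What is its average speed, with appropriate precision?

0.28 km/h

average speed = 4.4 km ÷ 15.48 h = 0.284237726098… km/h.
4.4 has 2 significant figures; 15.48 has 4.
Division/multiplication keeps the fewest: 2 significant figures.
Rounded: 0.28 km/h.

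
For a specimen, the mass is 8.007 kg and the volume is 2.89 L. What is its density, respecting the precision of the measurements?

2.77 kg/L

density = 8.007 kg ÷ 2.89 L = 2.77058823529… kg/L.
8.007 has 4 significant figures; 2.89 has 3.
Division/multiplication keeps the fewest: 3 significant figures.
Rounded: 2.77 kg/L.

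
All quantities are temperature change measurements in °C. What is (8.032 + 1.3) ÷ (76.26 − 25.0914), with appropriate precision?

1.8 × 10^-1

8.032 + 1.3 = 9.332, limited to 1 d.p. → 2 s.f.; 76.26 − 25.0914 = 51.1686, limited to 2 d.p. → 4 s.f.
Carrying full precision, 9.332 ÷ 51.1686 = 0.182377473685…; keep min(2, 4) = 2 s.f.
Rounded to 2 significant figures: 1.8 × 10^-1.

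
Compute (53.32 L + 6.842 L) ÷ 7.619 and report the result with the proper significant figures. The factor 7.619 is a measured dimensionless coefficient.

53.32 L + 6.842 L = 60.162 L; the sum is limited to 2 decimal places (4 s.f.).
Carrying full precision, 60.162 ÷ 7.619 = 7.89631185195… L; 7.619 has 4 s.f., so the result keeps min(4, 4) = 4 s.f.
Rounded to 4 significant figures: 7.896 L.

7.896 L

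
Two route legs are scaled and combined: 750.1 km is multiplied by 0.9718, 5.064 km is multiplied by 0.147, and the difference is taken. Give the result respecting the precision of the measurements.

750.1 × 0.9718 = 728.94718 → 728.9 km (4 s.f., last digit at the 10^-1 place).
5.064 × 0.147 = 0.744408 → 0.744 km (3 s.f., last digit at the 10^-3 place).
Difference: 728.202772 km; keep the coarser place, 10^-1.
Result: 728.2 km.

728.2 km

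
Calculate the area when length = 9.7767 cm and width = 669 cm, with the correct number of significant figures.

6.54 × 10^3 cm²

area = 9.7767 cm × 669 cm = 6540.6123 cm².
9.7767 has 5 significant figures; 669 has 3.
Division/multiplication keeps the fewest: 3 significant figures.
Rounded: 6.54 × 10^3 cm².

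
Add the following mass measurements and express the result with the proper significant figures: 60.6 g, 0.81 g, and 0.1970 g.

61.6 g

60.6 g + 0.81 g + 0.1970 g = 61.6070 g.
Addition/subtraction keeps the fewest decimal places: 60.6 → 1 decimal place, 0.81 → 2 decimal places, 0.1970 → 4 decimal places; limit is 1.
Rounded to 1 decimal place: 61.6 g.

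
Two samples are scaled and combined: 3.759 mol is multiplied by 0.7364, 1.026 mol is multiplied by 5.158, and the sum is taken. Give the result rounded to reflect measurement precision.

3.759 × 0.7364 = 2.7681276 → 2.768 mol (4 s.f., last digit at the 10^-3 place).
1.026 × 5.158 = 5.292108 → 5.292 mol (4 s.f., last digit at the 10^-3 place).
Sum: 8.0602356 mol; keep the coarser place, 10^-3.
Result: 8.060 mol.

8.060 mol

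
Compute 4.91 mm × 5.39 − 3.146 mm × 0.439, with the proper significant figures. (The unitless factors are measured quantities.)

4.91 × 5.39 = 26.4649 → 26.5 mm (3 s.f., last digit at the 10^-1 place).
3.146 × 0.439 = 1.381094 → 1.38 mm (3 s.f., last digit at the 10^-2 place).
Difference: 25.083806 mm; keep the coarser place, 10^-1.
Result: 25.1 mm.

25.1 mm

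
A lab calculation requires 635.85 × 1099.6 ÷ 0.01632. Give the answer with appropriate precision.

635.85 × 1099.6 ÷ 0.01632 = 42841952.2059…
Multiplication/division keeps the fewest significant figures: 635.85 → 5 s.f., 1099.6 → 5 s.f., 0.01632 → 4 s.f.; limit is 4.
Rounded to 4 significant figures: 4.284 × 10^7.

4.284 × 10^7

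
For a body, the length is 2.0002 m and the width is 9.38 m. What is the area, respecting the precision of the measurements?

18.8 m²

area = 2.0002 m × 9.38 m = 18.761876 m².
2.0002 has 5 significant figures; 9.38 has 3.
Division/multiplication keeps the fewest: 3 significant figures.
Rounded: 18.8 m².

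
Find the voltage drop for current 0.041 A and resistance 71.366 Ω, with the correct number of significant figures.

voltage drop = 0.041 A × 71.366 Ω = 2.926006 V.
0.041 has 2 significant figures; 71.366 has 5.
Division/multiplication keeps the fewest: 2 significant figures.
Rounded: 2.9 V.

2.9 V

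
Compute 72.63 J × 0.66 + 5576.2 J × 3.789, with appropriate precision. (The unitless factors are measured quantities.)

2.118 × 10⁴ J

72.63 × 0.66 = 47.9358 → 48 J (2 s.f., last digit at the 10^0 place).
5576.2 × 3.789 = 21128.2218 → 2.113 × 10⁴ J (4 s.f., last digit at the 10^1 place).
Sum: 21176.1576 J; keep the coarser place, 10^1.
Result: 2.118 × 10⁴ J.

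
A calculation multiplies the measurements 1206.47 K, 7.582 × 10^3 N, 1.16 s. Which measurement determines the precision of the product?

1206.47 K → 6 s.f.; 7.582 × 10^3 N → 4 s.f.; 1.16 s → 3 s.f.
The fewest is 3 significant figures, from 1.16 s.

1.16 s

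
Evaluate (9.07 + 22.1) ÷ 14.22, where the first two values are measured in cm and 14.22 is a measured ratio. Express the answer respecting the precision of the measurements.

2.19 cm

9.07 cm + 22.1 cm = 31.17 cm; the sum is limited to 1 decimal place (3 s.f.).
Carrying full precision, 31.17 ÷ 14.22 = 2.19198312236… cm; 14.22 has 4 s.f., so the result keeps min(3, 4) = 3 s.f.
Rounded to 3 significant figures: 2.19 cm.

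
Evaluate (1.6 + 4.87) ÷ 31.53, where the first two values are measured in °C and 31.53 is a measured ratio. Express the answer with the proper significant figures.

0.21 °C

1.6 °C + 4.87 °C = 6.47 °C; the sum is limited to 1 decimal place (2 s.f.).
Carrying full precision, 6.47 ÷ 31.53 = 0.205201395496… °C; 31.53 has 4 s.f., so the result keeps min(2, 4) = 2 s.f.
Rounded to 2 significant figures: 0.21 °C.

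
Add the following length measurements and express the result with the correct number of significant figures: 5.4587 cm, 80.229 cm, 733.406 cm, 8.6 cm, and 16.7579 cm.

844.5 cm

5.4587 cm + 80.229 cm + 733.406 cm + 8.6 cm + 16.7579 cm = 844.4516 cm.
Addition/subtraction keeps the fewest decimal places: 5.4587 → 4 decimal places, 80.229 → 3 decimal places, 733.406 → 3 decimal places, 8.6 → 1 decimal place, 16.7579 → 4 decimal places; limit is 1.
Rounded to 1 decimal place: 844.5 cm.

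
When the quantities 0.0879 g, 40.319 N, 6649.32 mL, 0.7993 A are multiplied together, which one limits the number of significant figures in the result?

0.0879 g

0.0879 g → 3 s.f.; 40.319 N → 5 s.f.; 6649.32 mL → 6 s.f.; 0.7993 A → 4 s.f.
The fewest is 3 significant figures, from 0.0879 g.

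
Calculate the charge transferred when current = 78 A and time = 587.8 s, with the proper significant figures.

charge transferred = 78 A × 587.8 s = 45848.4 C.
78 has 2 significant figures; 587.8 has 4.
Division/multiplication keeps the fewest: 2 significant figures.
Rounded: 4.6 × 10^4 C.

4.6 × 10^4 C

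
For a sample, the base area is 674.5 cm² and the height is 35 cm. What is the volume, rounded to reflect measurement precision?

volume = 674.5 cm² × 35 cm = 23607.5 cm³.
674.5 has 4 significant figures; 35 has 2.
Division/multiplication keeps the fewest: 2 significant figures.
Rounded: 2.4 × 10⁴ cm³.

2.4 × 10⁴ cm³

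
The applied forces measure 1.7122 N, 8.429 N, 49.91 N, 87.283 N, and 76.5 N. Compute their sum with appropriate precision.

223.8 N

1.7122 N + 8.429 N + 49.91 N + 87.283 N + 76.5 N = 223.8342 N.
Addition/subtraction keeps the fewest decimal places: 1.7122 → 4 decimal places, 8.429 → 3 decimal places, 49.91 → 2 decimal places, 87.283 → 3 decimal places, 76.5 → 1 decimal place; limit is 1.
Rounded to 1 decimal place: 223.8 N.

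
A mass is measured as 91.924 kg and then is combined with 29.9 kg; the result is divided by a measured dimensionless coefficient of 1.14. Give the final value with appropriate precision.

91.924 kg + 29.9 kg = 121.824 kg; the sum is limited to 1 decimal place (4 s.f.).
Carrying full precision, 121.824 ÷ 1.14 = 106.863157895… kg; 1.14 has 3 s.f., so the result keeps min(4, 3) = 3 s.f.
Rounded to 3 significant figures: 107 kg.

107 kg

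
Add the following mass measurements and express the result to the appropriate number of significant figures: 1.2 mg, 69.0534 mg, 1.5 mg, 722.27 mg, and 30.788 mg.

1.2 mg + 69.0534 mg + 1.5 mg + 722.27 mg + 30.788 mg = 824.8114 mg.
Addition/subtraction keeps the fewest decimal places: 1.2 → 1 decimal place, 69.0534 → 4 decimal places, 1.5 → 1 decimal place, 722.27 → 2 decimal places, 30.788 → 3 decimal places; limit is 1.
Rounded to 1 decimal place: 824.8 mg.

824.8 mg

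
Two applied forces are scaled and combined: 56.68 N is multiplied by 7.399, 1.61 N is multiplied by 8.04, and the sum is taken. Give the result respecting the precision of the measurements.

56.68 × 7.399 = 419.37532 → 4.194 × 10^2 N (4 s.f., last digit at the 10^-1 place).
1.61 × 8.04 = 12.9444 → 12.9 N (3 s.f., last digit at the 10^-1 place).
Sum: 432.31972 N; keep the coarser place, 10^-1.
Result: 4.323 × 10^2 N.

4.323 × 10^2 N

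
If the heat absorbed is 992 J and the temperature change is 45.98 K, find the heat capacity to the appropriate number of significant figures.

21.6 J/K

heat capacity = 992 J ÷ 45.98 K = 21.5745976512… J/K.
992 has 3 significant figures; 45.98 has 4.
Division/multiplication keeps the fewest: 3 significant figures.
Rounded: 21.6 J/K.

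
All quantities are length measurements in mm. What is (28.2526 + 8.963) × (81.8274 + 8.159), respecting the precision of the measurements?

28.2526 + 8.963 = 37.2156, limited to 3 d.p. → 5 s.f.; 81.8274 + 8.159 = 89.9864, limited to 3 d.p. → 5 s.f.
Carrying full precision, 37.2156 × 89.9864 = 3348.89786784; keep min(5, 5) = 5 s.f.
Rounded to 5 significant figures: 3348.9 mm².

3348.9 mm²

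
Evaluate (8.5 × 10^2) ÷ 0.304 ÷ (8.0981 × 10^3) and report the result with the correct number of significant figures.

0.35

(8.5 × 10^2) ÷ 0.304 ÷ (8.0981 × 10^3) = 0.345272672797…
Multiplication/division keeps the fewest significant figures: 8.5 × 10^2 → 2 s.f., 0.304 → 3 s.f., 8.0981 × 10^3 → 5 s.f.; limit is 2.
Rounded to 2 significant figures: 0.35.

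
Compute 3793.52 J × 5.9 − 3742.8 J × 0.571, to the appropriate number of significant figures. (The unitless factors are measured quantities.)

2.0 × 10^4 J

3793.52 × 5.9 = 22381.768 → 2.2 × 10^4 J (2 s.f., last digit at the 10^3 place).
3742.8 × 0.571 = 2137.1388 → 2.14 × 10^3 J (3 s.f., last digit at the 10^1 place).
Difference: 20244.6292 J; keep the coarser place, 10^3.
Result: 2.0 × 10^4 J.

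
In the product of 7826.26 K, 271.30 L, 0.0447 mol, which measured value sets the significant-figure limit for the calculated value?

7826.26 K → 6 s.f.; 271.30 L → 5 s.f.; 0.0447 mol → 3 s.f.
The fewest is 3 significant figures, from 0.0447 mol.

0.0447 mol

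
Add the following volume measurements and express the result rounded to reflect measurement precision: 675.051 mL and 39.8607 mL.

675.051 mL + 39.8607 mL = 714.9117 mL.
Addition/subtraction keeps the fewest decimal places: 675.051 → 3 decimal places, 39.8607 → 4 decimal places; limit is 3.
Rounded to 3 decimal places: 714.912 mL.

714.912 mL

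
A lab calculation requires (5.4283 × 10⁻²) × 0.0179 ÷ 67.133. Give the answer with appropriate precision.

(5.4283 × 10⁻²) × 0.0179 ÷ 67.133 = 0.000014473741677…
Multiplication/division keeps the fewest significant figures: 5.4283 × 10⁻² → 5 s.f., 0.0179 → 3 s.f., 67.133 → 5 s.f.; limit is 3.
Rounded to 3 significant figures: 1.45 × 10⁻⁵.

1.45 × 10⁻⁵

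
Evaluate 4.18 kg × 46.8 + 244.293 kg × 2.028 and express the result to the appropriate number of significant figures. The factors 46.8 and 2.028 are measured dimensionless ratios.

4.18 × 46.8 = 195.624 → 196 kg (3 s.f., last digit at the 10^0 place).
244.293 × 2.028 = 495.426204 → 495.4 kg (4 s.f., last digit at the 10^-1 place).
Sum: 691.050204 kg; keep the coarser place, 10^0.
Result: 691 kg.

691 kg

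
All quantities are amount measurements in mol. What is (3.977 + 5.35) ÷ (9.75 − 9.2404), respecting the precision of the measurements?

18

3.977 + 5.35 = 9.327, limited to 2 d.p. → 3 s.f.; 9.75 − 9.2404 = 0.5096, limited to 2 d.p. → 2 s.f.
Carrying full precision, 9.327 ÷ 0.5096 = 18.3025902669…; keep min(3, 2) = 2 s.f.
Rounded to 2 significant figures: 18.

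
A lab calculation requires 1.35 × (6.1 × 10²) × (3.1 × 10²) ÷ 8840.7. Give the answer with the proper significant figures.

1.35 × (6.1 × 10²) × (3.1 × 10²) ÷ 8840.7 = 28.8761070956…
Multiplication/division keeps the fewest significant figures: 1.35 → 3 s.f., 6.1 × 10² → 2 s.f., 3.1 × 10² → 2 s.f., 8840.7 → 5 s.f.; limit is 2.
Rounded to 2 significant figures: 29.

29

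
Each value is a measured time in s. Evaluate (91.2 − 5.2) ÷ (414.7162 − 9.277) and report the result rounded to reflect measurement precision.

91.2 − 5.2 = 86.0, limited to 1 d.p. → 3 s.f.; 414.7162 − 9.277 = 405.4392, limited to 3 d.p. → 6 s.f.
Carrying full precision, 86.0 ÷ 405.4392 = 0.212115651373…; keep min(3, 6) = 3 s.f.
Rounded to 3 significant figures: 0.212.

0.212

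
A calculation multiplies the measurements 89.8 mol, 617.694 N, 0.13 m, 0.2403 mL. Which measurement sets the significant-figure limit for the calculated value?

0.13 m

89.8 mol → 3 s.f.; 617.694 N → 6 s.f.; 0.13 m → 2 s.f.; 0.2403 mL → 4 s.f.
The fewest is 2 significant figures, from 0.13 m.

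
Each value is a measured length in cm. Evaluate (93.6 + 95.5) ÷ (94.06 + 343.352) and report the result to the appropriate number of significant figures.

93.6 + 95.5 = 189.1, limited to 1 d.p. → 4 s.f.; 94.06 + 343.352 = 437.412, limited to 2 d.p. → 5 s.f.
Carrying full precision, 189.1 ÷ 437.412 = 0.432315528609…; keep min(4, 5) = 4 s.f.
Rounded to 4 significant figures: 0.4323.

0.4323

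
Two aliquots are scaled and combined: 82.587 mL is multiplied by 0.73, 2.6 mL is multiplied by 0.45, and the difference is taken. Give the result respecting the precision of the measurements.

82.587 × 0.73 = 60.28851 → 6.0 × 10¹ mL (2 s.f., last digit at the 10^0 place).
2.6 × 0.45 = 1.17 → 1.2 mL (2 s.f., last digit at the 10^-1 place).
Difference: 59.11851 mL; keep the coarser place, 10^0.
Result: 59 mL.

59 mL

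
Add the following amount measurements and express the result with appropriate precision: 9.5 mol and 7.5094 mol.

9.5 mol + 7.5094 mol = 17.0094 mol.
Addition/subtraction keeps the fewest decimal places: 9.5 → 1 decimal place, 7.5094 → 4 decimal places; limit is 1.
Rounded to 1 decimal place: 17.0 mol.

17.0 mol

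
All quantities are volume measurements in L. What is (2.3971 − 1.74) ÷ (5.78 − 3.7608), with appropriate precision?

2.3971 − 1.74 = 0.6571, limited to 2 d.p. → 2 s.f.; 5.78 − 3.7608 = 2.0192, limited to 2 d.p. → 3 s.f.
Carrying full precision, 0.6571 ÷ 2.0192 = 0.325425911252…; keep min(2, 3) = 2 s.f.
Rounded to 2 significant figures: 0.33.

0.33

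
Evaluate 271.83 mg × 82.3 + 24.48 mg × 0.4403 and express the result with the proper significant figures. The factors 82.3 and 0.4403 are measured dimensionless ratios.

271.83 × 82.3 = 22371.609 → 2.24 × 10^4 mg (3 s.f., last digit at the 10^2 place).
24.48 × 0.4403 = 10.778544 → 10.78 mg (4 s.f., last digit at the 10^-2 place).
Sum: 22382.387544 mg; keep the coarser place, 10^2.
Result: 2.24 × 10^4 mg.

2.24 × 10^4 mg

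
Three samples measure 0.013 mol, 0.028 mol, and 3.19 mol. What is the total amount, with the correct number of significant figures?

0.013 mol + 0.028 mol + 3.19 mol = 3.231 mol.
Addition/subtraction keeps the fewest decimal places: 0.013 → 3 decimal places, 0.028 → 3 decimal places, 3.19 → 2 decimal places; limit is 2.
Rounded to 2 decimal places: 3.23 mol.

3.23 mol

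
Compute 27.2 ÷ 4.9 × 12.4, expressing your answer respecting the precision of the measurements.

69

27.2 ÷ 4.9 × 12.4 = 68.8326530612…
Multiplication/division keeps the fewest significant figures: 27.2 → 3 s.f., 4.9 → 2 s.f., 12.4 → 3 s.f.; limit is 2.
Rounded to 2 significant figures: 69.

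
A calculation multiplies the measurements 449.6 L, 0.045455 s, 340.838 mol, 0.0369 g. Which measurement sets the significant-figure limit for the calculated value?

449.6 L → 4 s.f.; 0.045455 s → 5 s.f.; 340.838 mol → 6 s.f.; 0.0369 g → 3 s.f.
The fewest is 3 significant figures, from 0.0369 g.

0.0369 g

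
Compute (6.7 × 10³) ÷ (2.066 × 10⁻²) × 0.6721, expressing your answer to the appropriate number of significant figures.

(6.7 × 10³) ÷ (2.066 × 10⁻²) × 0.6721 = 217960.793804…
Multiplication/division keeps the fewest significant figures: 6.7 × 10³ → 2 s.f., 2.066 × 10⁻² → 4 s.f., 0.6721 → 4 s.f.; limit is 2.
Rounded to 2 significant figures: 2.2 × 10⁵.

2.2 × 10⁵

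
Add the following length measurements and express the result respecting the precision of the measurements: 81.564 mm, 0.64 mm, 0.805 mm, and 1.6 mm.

84.6 mm

81.564 mm + 0.64 mm + 0.805 mm + 1.6 mm = 84.609 mm.
Addition/subtraction keeps the fewest decimal places: 81.564 → 3 decimal places, 0.64 → 2 decimal places, 0.805 → 3 decimal places, 1.6 → 1 decimal place; limit is 1.
Rounded to 1 decimal place: 84.6 mm.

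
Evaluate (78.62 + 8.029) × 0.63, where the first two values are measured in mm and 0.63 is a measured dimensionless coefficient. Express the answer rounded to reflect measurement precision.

78.62 mm + 8.029 mm = 86.649 mm; the sum is limited to 2 decimal places (4 s.f.).
Carrying full precision, 86.649 × 0.63 = 54.58887 mm; 0.63 has 2 s.f., so the result keeps min(4, 2) = 2 s.f.
Rounded to 2 significant figures: 55 mm.

55 mm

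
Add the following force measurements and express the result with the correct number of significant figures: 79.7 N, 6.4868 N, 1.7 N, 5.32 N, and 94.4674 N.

79.7 N + 6.4868 N + 1.7 N + 5.32 N + 94.4674 N = 187.6742 N.
Addition/subtraction keeps the fewest decimal places: 79.7 → 1 decimal place, 6.4868 → 4 decimal places, 1.7 → 1 decimal place, 5.32 → 2 decimal places, 94.4674 → 4 decimal places; limit is 1.
Rounded to 1 decimal place: 187.7 N.

187.7 N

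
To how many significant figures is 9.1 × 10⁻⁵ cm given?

2

9.1 × 10⁻⁵: in scientific notation every digit of the coefficient is significant.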